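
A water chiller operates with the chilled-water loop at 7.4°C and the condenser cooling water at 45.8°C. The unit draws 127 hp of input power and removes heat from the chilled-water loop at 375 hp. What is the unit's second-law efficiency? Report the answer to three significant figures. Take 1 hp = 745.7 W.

0.404

COP_actual = Q̇_C/Ẇ = 375.0/127.0 = 2.953.
In absolute terms T_C = 280.55 K and T_H = 318.95 K, so ΔT = 38.40 K.
COP_Carnot = T_C/ΔT = 280.55/38.40 = 7.306.
η_II = COP_actual/COP_Carnot = 2.953/7.306 = 0.4042.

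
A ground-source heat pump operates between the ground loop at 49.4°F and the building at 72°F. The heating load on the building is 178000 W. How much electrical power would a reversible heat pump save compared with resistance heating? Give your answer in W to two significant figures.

In absolute terms T_C = 282.82 K and T_H = 295.37 K, so ΔT = 12.56 K.
COP_Carnot = T_H/ΔT = 295.37/12.56 = 23.53.
Resistance heating needs Ẇ_res = Q̇_H = 178000 W; the reversible heat pump needs only Ẇ_hp = Q̇_H/COP = 7566 W.
Saving = 178000 − 7566 = 170400 W.

170000 W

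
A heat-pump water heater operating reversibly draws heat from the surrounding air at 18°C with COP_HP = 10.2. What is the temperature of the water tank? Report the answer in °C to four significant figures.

COP_HP = T_H/(T_H − T_C) rearranges to T_H = COP·T_C/(COP − 1).
With T_C = 291.15 K, T_H = 10.2 × 291.15/9.200 = 322.80 K.
Converting, 322.80 K = 49.65°C.

49.65 °C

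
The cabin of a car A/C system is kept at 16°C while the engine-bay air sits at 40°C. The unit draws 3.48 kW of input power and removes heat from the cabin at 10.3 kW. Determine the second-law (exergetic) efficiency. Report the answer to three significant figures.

COP_actual = Q̇_C/Ẇ = 10.30/3.480 = 2.960.
In absolute terms T_C = 289.15 K and T_H = 313.15 K, so ΔT = 24.00 K.
COP_Carnot = T_C/ΔT = 289.15/24.00 = 12.05.
η_II = COP_actual/COP_Carnot = 2.960/12.05 = 0.2457.

0.246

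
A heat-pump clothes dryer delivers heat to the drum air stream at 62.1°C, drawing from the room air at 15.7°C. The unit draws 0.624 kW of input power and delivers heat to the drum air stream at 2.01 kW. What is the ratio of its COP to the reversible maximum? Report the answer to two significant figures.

0.45

COP_actual = Q̇_H/Ẇ = 2.010/0.6240 = 3.221.
In absolute terms T_C = 288.85 K and T_H = 335.25 K, so ΔT = 46.40 K.
COP_Carnot = T_H/ΔT = 335.25/46.40 = 7.225.
η_II = COP_actual/COP_Carnot = 3.221/7.225 = 0.4458.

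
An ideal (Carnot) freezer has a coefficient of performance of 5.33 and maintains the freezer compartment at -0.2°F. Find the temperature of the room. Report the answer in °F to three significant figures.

COP_R = T_C/(T_H − T_C) gives T_H − T_C = T_C/COP.
With T_C = 255.26 K, T_H = 255.26 × (1 + 1/5.33) = 303.15 K.
Converting, 303.15 K = 86.00°F.

86.0 °F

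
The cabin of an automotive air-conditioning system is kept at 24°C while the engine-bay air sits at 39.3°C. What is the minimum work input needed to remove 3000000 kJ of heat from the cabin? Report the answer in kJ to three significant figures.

In absolute terms T_C = 297.15 K and T_H = 312.45 K, so ΔT = 15.30 K.
The reversible limit is COP_R = T_C/ΔT = 19.42, so W_min = Q_C/COP = Q_C·ΔT/T_C.
W_min = 3000000 × 15.30/297.15 = 154500 kJ.

154000 kJ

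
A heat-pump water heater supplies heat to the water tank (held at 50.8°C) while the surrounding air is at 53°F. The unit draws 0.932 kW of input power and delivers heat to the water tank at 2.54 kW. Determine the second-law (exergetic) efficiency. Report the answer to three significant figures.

0.329

COP_actual = Q̇_H/Ẇ = 2.540/0.9320 = 2.725.
In absolute terms T_C = 284.82 K and T_H = 323.95 K, so ΔT = 39.13 K.
COP_Carnot = T_H/ΔT = 323.95/39.13 = 8.278.
η_II = COP_actual/COP_Carnot = 2.725/8.278 = 0.3292.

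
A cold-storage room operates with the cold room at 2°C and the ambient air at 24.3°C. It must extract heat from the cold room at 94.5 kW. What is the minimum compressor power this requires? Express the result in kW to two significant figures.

7.7 kW

In absolute terms T_C = 275.15 K and T_H = 297.45 K, so ΔT = 22.30 K.
COP_Carnot = T_C/ΔT = 275.15/22.30 = 12.34.
Ẇ_min = Q̇/COP_Carnot = 94.50/12.34 = 7.659 kW.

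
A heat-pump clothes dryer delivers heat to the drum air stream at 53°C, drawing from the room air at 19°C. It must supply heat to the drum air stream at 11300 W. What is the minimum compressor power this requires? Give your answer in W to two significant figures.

1200 W

In absolute terms T_C = 292.15 K and T_H = 326.15 K, so ΔT = 34.00 K.
COP_Carnot = T_H/ΔT = 326.15/34.00 = 9.593.
Ẇ_min = Q̇/COP_Carnot = 11300/9.593 = 1178 W.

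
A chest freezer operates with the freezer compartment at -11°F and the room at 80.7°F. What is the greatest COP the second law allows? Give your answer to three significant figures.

In absolute terms T_C = 249.26 K and T_H = 300.21 K, so ΔT = 50.94 K.
For a reversible cycle, COP_Carnot = T_C/ΔT = 249.26/50.94 = 4.893.

4.89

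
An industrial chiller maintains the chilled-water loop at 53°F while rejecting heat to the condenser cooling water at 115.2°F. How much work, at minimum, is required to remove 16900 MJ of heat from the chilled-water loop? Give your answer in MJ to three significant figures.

In absolute terms T_C = 284.82 K and T_H = 319.37 K, so ΔT = 34.56 K.
The reversible limit is COP_R = T_C/ΔT = 8.242, so W_min = Q_C/COP = Q_C·ΔT/T_C.
W_min = 16900 × 34.56/284.82 = 2050 MJ.

2050 MJ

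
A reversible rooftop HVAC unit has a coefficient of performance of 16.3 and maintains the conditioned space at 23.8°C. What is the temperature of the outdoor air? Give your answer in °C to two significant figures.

42 °C

COP_R = T_C/(T_H − T_C) gives T_H − T_C = T_C/COP.
With T_C = 296.95 K, T_H = 296.95 × (1 + 1/16.3) = 315.17 K.
Converting, 315.17 K = 42.02°C.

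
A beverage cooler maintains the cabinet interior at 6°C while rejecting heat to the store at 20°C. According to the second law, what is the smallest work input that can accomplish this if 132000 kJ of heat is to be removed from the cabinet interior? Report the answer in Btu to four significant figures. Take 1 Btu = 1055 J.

In absolute terms T_C = 279.15 K and T_H = 293.15 K, so ΔT = 14.00 K.
The reversible limit is COP_R = T_C/ΔT = 19.94, so W_min = Q_C/COP = Q_C·ΔT/T_C.
W_min = 132000 × 14.00/279.15 = 6620 kJ = 6275 Btu.

6275 Btu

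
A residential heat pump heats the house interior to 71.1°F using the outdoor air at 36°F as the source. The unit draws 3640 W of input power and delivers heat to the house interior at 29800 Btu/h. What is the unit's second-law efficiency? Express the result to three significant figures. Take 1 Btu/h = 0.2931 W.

0.159

Converting, Q̇_H = 29800 Btu/h = 8734 W, so COP_actual = Q̇_H/Ẇ = 8734/3640 = 2.400.
In absolute terms T_C = 275.37 K and T_H = 294.87 K, so ΔT = 19.50 K.
COP_Carnot = T_H/ΔT = 294.87/19.50 = 15.12.
η_II = COP_actual/COP_Carnot = 2.400/15.12 = 0.1587.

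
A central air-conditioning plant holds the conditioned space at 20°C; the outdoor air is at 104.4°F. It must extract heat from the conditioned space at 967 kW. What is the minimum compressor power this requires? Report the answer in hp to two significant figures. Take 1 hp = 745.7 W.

89 hp

In absolute terms T_C = 293.15 K and T_H = 313.37 K, so ΔT = 20.22 K.
COP_Carnot = T_C/ΔT = 293.15/20.22 = 14.50.
Ẇ_min = Q̇/COP_Carnot = 967.0/14.50 = 66.71 kW = 89.45 hp.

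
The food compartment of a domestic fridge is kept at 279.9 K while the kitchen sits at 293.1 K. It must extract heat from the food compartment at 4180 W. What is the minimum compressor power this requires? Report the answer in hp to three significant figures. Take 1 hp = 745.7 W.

0.264 hp

The reservoir spacing is ΔT = 293.1 − 279.9 = 13.20 K.
COP_Carnot = T_C/ΔT = 279.90/13.20 = 21.20.
Ẇ_min = Q̇/COP_Carnot = 4180/21.20 = 197.1 W = 0.2644 hp.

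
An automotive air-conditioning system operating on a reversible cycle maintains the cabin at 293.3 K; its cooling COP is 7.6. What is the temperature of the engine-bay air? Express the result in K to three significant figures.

COP_R = T_C/(T_H − T_C) gives T_H − T_C = T_C/COP.
With T_C = 293.30 K, T_H = 293.30 × (1 + 1/7.6) = 331.89 K.

332 K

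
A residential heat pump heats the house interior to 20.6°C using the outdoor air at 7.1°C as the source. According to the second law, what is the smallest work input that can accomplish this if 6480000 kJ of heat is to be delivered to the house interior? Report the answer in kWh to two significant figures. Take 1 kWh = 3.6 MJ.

In absolute terms T_C = 280.25 K and T_H = 293.75 K, so ΔT = 13.50 K.
The reversible limit is COP_HP = T_H/ΔT = 21.76, so W_min = Q_H/COP = Q_H·ΔT/T_H.
W_min = 6480000 × 13.50/293.75 = 297800 kJ = 82.72 kWh.

83 kWh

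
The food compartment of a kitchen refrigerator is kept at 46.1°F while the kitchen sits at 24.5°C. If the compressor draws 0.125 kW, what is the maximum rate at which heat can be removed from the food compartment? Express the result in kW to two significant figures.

In absolute terms T_C = 280.98 K and T_H = 297.65 K, so ΔT = 16.67 K.
COP_Carnot = T_C/ΔT = 280.98/16.67 = 16.86.
Q̇_max = COP_Carnot × Ẇ = 16.86 × 0.1250 kW = 2.107 kW.

2.1 kW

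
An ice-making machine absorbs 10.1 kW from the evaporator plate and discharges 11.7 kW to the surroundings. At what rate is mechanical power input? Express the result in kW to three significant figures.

For a cyclic device the first law requires Q̇_H = Q̇_C + Ẇ.
Ẇ = Q̇_H − Q̇_C = 1.600 kW.

1.60 kW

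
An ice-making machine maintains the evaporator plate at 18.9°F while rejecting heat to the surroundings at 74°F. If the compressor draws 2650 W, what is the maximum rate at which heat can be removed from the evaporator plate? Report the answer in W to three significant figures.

In absolute terms T_C = 265.87 K and T_H = 296.48 K, so ΔT = 30.61 K.
COP_Carnot = T_C/ΔT = 265.87/30.61 = 8.685.
Q̇_max = COP_Carnot × Ẇ = 8.685 × 2650 W = 23020 W.

23000 W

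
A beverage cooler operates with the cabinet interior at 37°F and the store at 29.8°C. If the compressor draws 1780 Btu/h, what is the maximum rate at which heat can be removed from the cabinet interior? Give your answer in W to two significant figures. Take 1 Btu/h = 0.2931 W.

In absolute terms T_C = 275.93 K and T_H = 302.95 K, so ΔT = 27.02 K.
COP_Carnot = T_C/ΔT = 275.93/27.02 = 10.21.
Q̇_max = COP_Carnot × Ẇ = 10.21 × 1780 Btu/h = 18180 Btu/h = 5327 W.

5300 W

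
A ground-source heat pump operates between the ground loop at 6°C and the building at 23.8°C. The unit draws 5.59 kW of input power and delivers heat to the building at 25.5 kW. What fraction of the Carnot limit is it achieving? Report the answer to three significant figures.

0.273

COP_actual = Q̇_H/Ẇ = 25.50/5.590 = 4.562.
In absolute terms T_C = 279.15 K and T_H = 296.95 K, so ΔT = 17.80 K.
COP_Carnot = T_H/ΔT = 296.95/17.80 = 16.68.
η_II = COP_actual/COP_Carnot = 4.562/16.68 = 0.2734.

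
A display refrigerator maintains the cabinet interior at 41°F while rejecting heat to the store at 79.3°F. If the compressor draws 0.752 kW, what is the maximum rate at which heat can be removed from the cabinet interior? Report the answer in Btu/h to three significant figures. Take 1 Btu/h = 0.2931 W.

33500 Btu/h

In absolute terms T_C = 278.15 K and T_H = 299.43 K, so ΔT = 21.28 K.
COP_Carnot = T_C/ΔT = 278.15/21.28 = 13.07.
Q̇_max = COP_Carnot × Ẇ = 13.07 × 0.7520 kW = 9.830 kW = 33540 Btu/h.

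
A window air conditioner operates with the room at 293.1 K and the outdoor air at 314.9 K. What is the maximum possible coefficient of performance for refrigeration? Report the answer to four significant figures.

The reservoir spacing is ΔT = 314.9 − 293.1 = 21.80 K.
For a reversible cycle, COP_Carnot = T_C/ΔT = 293.10/21.80 = 13.44.

13.44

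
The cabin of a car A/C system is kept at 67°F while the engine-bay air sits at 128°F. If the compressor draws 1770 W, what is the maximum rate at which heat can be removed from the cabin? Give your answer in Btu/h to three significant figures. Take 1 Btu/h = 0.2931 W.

52100 Btu/h

In absolute terms T_C = 292.59 K and T_H = 326.48 K, so ΔT = 33.89 K.
COP_Carnot = T_C/ΔT = 292.59/33.89 = 8.634.
Q̇_max = COP_Carnot × Ẇ = 8.634 × 1770 W = 15280 W = 52140 Btu/h.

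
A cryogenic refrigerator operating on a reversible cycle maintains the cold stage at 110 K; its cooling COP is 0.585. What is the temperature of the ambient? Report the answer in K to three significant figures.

298 K

COP_R = T_C/(T_H − T_C) gives T_H − T_C = T_C/COP.
With T_C = 110.00 K, T_H = 110.00 × (1 + 1/0.585) = 298.03 K.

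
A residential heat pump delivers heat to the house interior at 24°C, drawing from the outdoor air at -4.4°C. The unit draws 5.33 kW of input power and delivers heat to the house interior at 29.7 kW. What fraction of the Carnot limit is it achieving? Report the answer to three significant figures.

COP_actual = Q̇_H/Ẇ = 29.70/5.330 = 5.572.
In absolute terms T_C = 268.75 K and T_H = 297.15 K, so ΔT = 28.40 K.
COP_Carnot = T_H/ΔT = 297.15/28.40 = 10.46.
η_II = COP_actual/COP_Carnot = 5.572/10.46 = 0.5326.

0.533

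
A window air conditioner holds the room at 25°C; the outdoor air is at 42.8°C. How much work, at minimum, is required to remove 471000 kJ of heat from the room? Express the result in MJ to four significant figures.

28.12 MJ

In absolute terms T_C = 298.15 K and T_H = 315.95 K, so ΔT = 17.80 K.
The reversible limit is COP_R = T_C/ΔT = 16.75, so W_min = Q_C/COP = Q_C·ΔT/T_C.
W_min = 471000 × 17.80/298.15 = 28120 kJ = 28.12 MJ.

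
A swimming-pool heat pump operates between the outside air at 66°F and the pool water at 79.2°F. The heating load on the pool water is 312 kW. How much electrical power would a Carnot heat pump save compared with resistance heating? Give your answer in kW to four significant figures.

In absolute terms T_C = 292.04 K and T_H = 299.37 K, so ΔT = 7.333 K.
COP_Carnot = T_H/ΔT = 299.37/7.333 = 40.82.
Resistance heating needs Ẇ_res = Q̇_H = 312.0 kW; the reversible heat pump needs only Ẇ_hp = Q̇_H/COP = 7.643 kW.
Saving = 312.0 − 7.643 = 304.4 kW.

304.4 kW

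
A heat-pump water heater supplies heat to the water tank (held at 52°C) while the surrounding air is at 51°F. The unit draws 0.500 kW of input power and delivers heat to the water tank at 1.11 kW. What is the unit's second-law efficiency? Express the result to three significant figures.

COP_actual = Q̇_H/Ẇ = 1.110/0.5000 = 2.220.
In absolute terms T_C = 283.71 K and T_H = 325.15 K, so ΔT = 41.44 K.
COP_Carnot = T_H/ΔT = 325.15/41.44 = 7.845.
η_II = COP_actual/COP_Carnot = 2.220/7.845 = 0.2830.

0.283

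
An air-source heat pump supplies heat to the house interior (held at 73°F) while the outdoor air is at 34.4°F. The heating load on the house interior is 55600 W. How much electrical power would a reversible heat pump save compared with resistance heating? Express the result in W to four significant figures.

In absolute terms T_C = 274.48 K and T_H = 295.93 K, so ΔT = 21.44 K.
COP_Carnot = T_H/ΔT = 295.93/21.44 = 13.80.
Resistance heating needs Ẇ_res = Q̇_H = 55600 W; the reversible heat pump needs only Ẇ_hp = Q̇_H/COP = 4029 W.
Saving = 55600 − 4029 = 51570 W.

51570 W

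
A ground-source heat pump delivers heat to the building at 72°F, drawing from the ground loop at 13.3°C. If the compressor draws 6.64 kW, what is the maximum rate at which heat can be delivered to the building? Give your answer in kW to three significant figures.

In absolute terms T_C = 286.45 K and T_H = 295.37 K, so ΔT = 8.922 K.
COP_Carnot = T_H/ΔT = 295.37/8.922 = 33.11.
Q̇_max = COP_Carnot × Ẇ = 33.11 × 6.640 kW = 219.8 kW.

220 kW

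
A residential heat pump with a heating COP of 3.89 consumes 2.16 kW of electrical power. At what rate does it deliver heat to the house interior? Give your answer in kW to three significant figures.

Q̇_H = COP_HP × Ẇ = 3.89 × 2.160 = 8.402 kW.

8.40 kW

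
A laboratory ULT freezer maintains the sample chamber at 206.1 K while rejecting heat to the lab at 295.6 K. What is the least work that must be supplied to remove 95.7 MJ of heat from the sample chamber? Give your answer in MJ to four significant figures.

The reservoir spacing is ΔT = 295.6 − 206.1 = 89.50 K.
The reversible limit is COP_R = T_C/ΔT = 2.303, so W_min = Q_C/COP = Q_C·ΔT/T_C.
W_min = 95.70 × 89.50/206.10 = 41.56 MJ.

41.56 MJ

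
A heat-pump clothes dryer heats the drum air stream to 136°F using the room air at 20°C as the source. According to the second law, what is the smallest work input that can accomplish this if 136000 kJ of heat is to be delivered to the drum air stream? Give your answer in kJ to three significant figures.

In absolute terms T_C = 293.15 K and T_H = 330.93 K, so ΔT = 37.78 K.
The reversible limit is COP_HP = T_H/ΔT = 8.760, so W_min = Q_H/COP = Q_H·ΔT/T_H.
W_min = 136000 × 37.78/330.93 = 15530 kJ.

15500 kJ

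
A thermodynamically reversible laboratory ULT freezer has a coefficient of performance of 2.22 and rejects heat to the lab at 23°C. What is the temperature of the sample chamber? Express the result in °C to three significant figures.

-69.0 °C

For a Carnot refrigerator COP_R = T_C/(T_H − T_C), so T_C = COP·T_H/(1 + COP).
With T_H = 296.15 K, T_C = 2.22 × 296.15/3.220 = 204.18 K.
Converting, 204.18 K = -68.97°C.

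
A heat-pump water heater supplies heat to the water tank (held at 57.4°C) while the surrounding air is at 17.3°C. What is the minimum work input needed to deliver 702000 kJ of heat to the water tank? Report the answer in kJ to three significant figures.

85200 kJ

In absolute terms T_C = 290.45 K and T_H = 330.55 K, so ΔT = 40.10 K.
The reversible limit is COP_HP = T_H/ΔT = 8.243, so W_min = Q_H/COP = Q_H·ΔT/T_H.
W_min = 702000 × 40.10/330.55 = 85160 kJ.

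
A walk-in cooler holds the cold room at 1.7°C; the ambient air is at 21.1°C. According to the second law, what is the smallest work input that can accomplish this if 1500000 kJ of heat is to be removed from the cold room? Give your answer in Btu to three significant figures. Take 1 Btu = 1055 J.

100000 Btu

In absolute terms T_C = 274.85 K and T_H = 294.25 K, so ΔT = 19.40 K.
The reversible limit is COP_R = T_C/ΔT = 14.17, so W_min = Q_C/COP = Q_C·ΔT/T_C.
W_min = 1500000 × 19.40/274.85 = 105900 kJ = 100400 Btu.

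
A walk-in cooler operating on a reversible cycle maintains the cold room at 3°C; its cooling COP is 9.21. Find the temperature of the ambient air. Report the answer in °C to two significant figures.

COP_R = T_C/(T_H − T_C) gives T_H − T_C = T_C/COP.
With T_C = 276.15 K, T_H = 276.15 × (1 + 1/9.21) = 306.13 K.
Converting, 306.13 K = 32.98°C.

33 °C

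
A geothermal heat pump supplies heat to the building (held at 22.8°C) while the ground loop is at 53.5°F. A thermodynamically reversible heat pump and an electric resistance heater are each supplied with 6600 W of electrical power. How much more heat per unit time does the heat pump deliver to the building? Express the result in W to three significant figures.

In absolute terms T_C = 285.09 K and T_H = 295.95 K, so ΔT = 10.86 K.
COP_Carnot = T_H/ΔT = 295.95/10.86 = 27.26.
The heat pump delivers Q̇_H = COP × Ẇ = 179900 W; the resistance heater delivers Ẇ = 6600 W.
Extra = (COP − 1)·Ẇ = 173300 W.

173000 W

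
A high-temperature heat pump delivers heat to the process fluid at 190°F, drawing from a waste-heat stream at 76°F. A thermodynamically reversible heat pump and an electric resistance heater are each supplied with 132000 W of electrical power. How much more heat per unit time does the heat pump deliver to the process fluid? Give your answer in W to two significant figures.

In absolute terms T_C = 297.59 K and T_H = 360.93 K, so ΔT = 63.33 K.
COP_Carnot = T_H/ΔT = 360.93/63.33 = 5.699.
The heat pump delivers Q̇_H = COP × Ẇ = 752200 W; the resistance heater delivers Ẇ = 132000 W.
Extra = (COP − 1)·Ẇ = 620200 W.

620000 W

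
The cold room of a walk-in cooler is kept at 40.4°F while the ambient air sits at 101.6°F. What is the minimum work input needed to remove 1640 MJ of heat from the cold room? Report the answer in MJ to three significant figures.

201 MJ

In absolute terms T_C = 277.82 K and T_H = 311.82 K, so ΔT = 34.00 K.
The reversible limit is COP_R = T_C/ΔT = 8.171, so W_min = Q_C/COP = Q_C·ΔT/T_C.
W_min = 1640 × 34.00/277.82 = 200.7 MJ.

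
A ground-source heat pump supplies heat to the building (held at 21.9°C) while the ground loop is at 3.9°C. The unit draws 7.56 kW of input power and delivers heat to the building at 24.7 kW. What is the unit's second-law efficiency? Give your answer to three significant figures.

COP_actual = Q̇_H/Ẇ = 24.70/7.560 = 3.267.
In absolute terms T_C = 277.05 K and T_H = 295.05 K, so ΔT = 18.00 K.
COP_Carnot = T_H/ΔT = 295.05/18.00 = 16.39.
η_II = COP_actual/COP_Carnot = 3.267/16.39 = 0.1993.

0.199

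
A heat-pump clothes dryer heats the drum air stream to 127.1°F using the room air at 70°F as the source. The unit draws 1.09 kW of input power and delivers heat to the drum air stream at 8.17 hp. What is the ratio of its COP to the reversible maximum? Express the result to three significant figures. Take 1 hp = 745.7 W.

Converting, Q̇_H = 8.170 hp = 6.092 kW, so COP_actual = Q̇_H/Ẇ = 6.092/1.090 = 5.589.
In absolute terms T_C = 294.26 K and T_H = 325.98 K, so ΔT = 31.72 K.
COP_Carnot = T_H/ΔT = 325.98/31.72 = 10.28.
η_II = COP_actual/COP_Carnot = 5.589/10.28 = 0.5439.

0.544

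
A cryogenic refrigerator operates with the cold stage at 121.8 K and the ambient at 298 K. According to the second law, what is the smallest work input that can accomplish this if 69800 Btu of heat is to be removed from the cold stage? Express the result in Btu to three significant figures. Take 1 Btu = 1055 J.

101000 Btu

The reservoir spacing is ΔT = 298 − 121.8 = 176.2 K.
The reversible limit is COP_R = T_C/ΔT = 0.6913, so W_min = Q_C/COP = Q_C·ΔT/T_C.
W_min = 69800 × 176.2/121.80 = 101000 Btu.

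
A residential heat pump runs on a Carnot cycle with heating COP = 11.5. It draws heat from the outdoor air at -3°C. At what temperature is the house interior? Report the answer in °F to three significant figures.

COP_HP = T_H/(T_H − T_C) rearranges to T_H = COP·T_C/(COP − 1).
With T_C = 270.15 K, T_H = 11.5 × 270.15/10.50 = 295.88 K.
Converting, 295.88 K = 72.91°F.

72.9 °F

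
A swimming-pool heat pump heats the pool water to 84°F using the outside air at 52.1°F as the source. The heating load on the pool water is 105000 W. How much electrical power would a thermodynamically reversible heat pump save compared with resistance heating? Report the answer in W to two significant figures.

In absolute terms T_C = 284.32 K and T_H = 302.04 K, so ΔT = 17.72 K.
COP_Carnot = T_H/ΔT = 302.04/17.72 = 17.04.
Resistance heating needs Ẇ_res = Q̇_H = 105000 W; the reversible heat pump needs only Ẇ_hp = Q̇_H/COP = 6161 W.
Saving = 105000 − 6161 = 98840 W.

99000 W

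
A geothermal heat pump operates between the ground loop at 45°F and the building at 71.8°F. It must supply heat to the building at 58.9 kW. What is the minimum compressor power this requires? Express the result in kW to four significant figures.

In absolute terms T_C = 280.37 K and T_H = 295.26 K, so ΔT = 14.89 K.
COP_Carnot = T_H/ΔT = 295.26/14.89 = 19.83.
Ẇ_min = Q̇/COP_Carnot = 58.90/19.83 = 2.970 kW.

2.970 kW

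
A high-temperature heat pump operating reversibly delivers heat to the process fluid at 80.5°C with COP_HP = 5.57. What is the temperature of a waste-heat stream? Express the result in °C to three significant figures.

17.0 °C

COP_HP = T_H/(T_H − T_C) gives T_H − T_C = T_H/COP.
With T_H = 353.65 K, T_C = 353.65 × (1 − 1/5.57) = 290.16 K.
Converting, 290.16 K = 17.01°C.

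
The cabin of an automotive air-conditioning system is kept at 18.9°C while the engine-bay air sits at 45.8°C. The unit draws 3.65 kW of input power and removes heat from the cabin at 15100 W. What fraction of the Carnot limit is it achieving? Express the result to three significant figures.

Converting, Q̇_C = 15100 W = 15.10 kW, so COP_actual = Q̇_C/Ẇ = 15.10/3.650 = 4.137.
In absolute terms T_C = 292.05 K and T_H = 318.95 K, so ΔT = 26.90 K.
COP_Carnot = T_C/ΔT = 292.05/26.90 = 10.86.
η_II = COP_actual/COP_Carnot = 4.137/10.86 = 0.3810.

0.381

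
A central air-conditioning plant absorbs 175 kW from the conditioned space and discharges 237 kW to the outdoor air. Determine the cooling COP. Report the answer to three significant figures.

The first law gives Q̇_H = Q̇_C + Ẇ, so the three rates are Q̇_C = 175.0, Q̇_H = 237.0, Ẇ = 62.00 kW.
COP_R = Q̇_C/Ẇ = 175.0/62.00 = 2.823.

2.82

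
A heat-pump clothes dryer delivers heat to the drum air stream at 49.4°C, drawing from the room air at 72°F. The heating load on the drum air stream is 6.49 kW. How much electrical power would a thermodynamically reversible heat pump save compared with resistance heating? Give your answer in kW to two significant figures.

5.9 kW

In absolute terms T_C = 295.37 K and T_H = 322.55 K, so ΔT = 27.18 K.
COP_Carnot = T_H/ΔT = 322.55/27.18 = 11.87.
Resistance heating needs Ẇ_res = Q̇_H = 6.490 kW; the reversible heat pump needs only Ẇ_hp = Q̇_H/COP = 0.5468 kW.
Saving = 6.490 − 0.5468 = 5.943 kW.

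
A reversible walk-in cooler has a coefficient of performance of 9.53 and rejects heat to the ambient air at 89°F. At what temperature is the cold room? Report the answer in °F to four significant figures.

36.89 °F

For a Carnot refrigerator COP_R = T_C/(T_H − T_C), so T_C = COP·T_H/(1 + COP).
With T_H = 304.82 K, T_C = 9.53 × 304.82/10.53 = 275.87 K.
Converting, 275.87 K = 36.89°F.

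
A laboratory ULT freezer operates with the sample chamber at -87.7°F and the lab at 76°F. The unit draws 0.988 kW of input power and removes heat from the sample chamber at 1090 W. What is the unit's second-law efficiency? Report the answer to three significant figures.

Converting, Q̇_C = 1090 W = 1.090 kW, so COP_actual = Q̇_C/Ẇ = 1.090/0.9880 = 1.103.
In absolute terms T_C = 206.65 K and T_H = 297.59 K, so ΔT = 90.94 K.
COP_Carnot = T_C/ΔT = 206.65/90.94 = 2.272.
η_II = COP_actual/COP_Carnot = 1.103/2.272 = 0.4855.

0.486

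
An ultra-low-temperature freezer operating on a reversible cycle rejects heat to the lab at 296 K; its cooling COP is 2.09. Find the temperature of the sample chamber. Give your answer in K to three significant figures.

200 K

For a Carnot refrigerator COP_R = T_C/(T_H − T_C), so T_C = COP·T_H/(1 + COP).
With T_H = 296.00 K, T_C = 2.09 × 296.00/3.090 = 200.21 K.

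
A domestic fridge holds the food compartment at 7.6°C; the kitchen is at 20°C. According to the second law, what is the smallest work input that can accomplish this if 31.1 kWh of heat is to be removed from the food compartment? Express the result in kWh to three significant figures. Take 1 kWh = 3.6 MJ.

In absolute terms T_C = 280.75 K and T_H = 293.15 K, so ΔT = 12.40 K.
The reversible limit is COP_R = T_C/ΔT = 22.64, so W_min = Q_C/COP = Q_C·ΔT/T_C.
W_min = 31.10 × 12.40/280.75 = 1.374 kWh.

1.37 kWh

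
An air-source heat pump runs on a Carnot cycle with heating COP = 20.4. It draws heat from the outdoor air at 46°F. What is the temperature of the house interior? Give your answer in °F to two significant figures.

72 °F

COP_HP = T_H/(T_H − T_C) rearranges to T_H = COP·T_C/(COP − 1).
With T_C = 280.93 K, T_H = 20.4 × 280.93/19.40 = 295.41 K.
Converting, 295.41 K = 72.07°F.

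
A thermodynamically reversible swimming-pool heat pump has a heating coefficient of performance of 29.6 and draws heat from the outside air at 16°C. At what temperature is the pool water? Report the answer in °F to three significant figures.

COP_HP = T_H/(T_H − T_C) rearranges to T_H = COP·T_C/(COP − 1).
With T_C = 289.15 K, T_H = 29.6 × 289.15/28.60 = 299.26 K.
Converting, 299.26 K = 79.00°F.

79.0 °F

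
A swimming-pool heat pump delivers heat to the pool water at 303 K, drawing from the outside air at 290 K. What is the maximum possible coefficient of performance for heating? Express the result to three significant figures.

The reservoir spacing is ΔT = 303 − 290 = 13.00 K.
For a reversible cycle, COP_Carnot = T_H/ΔT = 303.00/13.00 = 23.31.

23.3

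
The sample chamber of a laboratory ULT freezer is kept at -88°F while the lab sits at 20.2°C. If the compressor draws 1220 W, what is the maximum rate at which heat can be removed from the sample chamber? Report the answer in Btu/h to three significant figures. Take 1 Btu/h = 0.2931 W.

9890 Btu/h

In absolute terms T_C = 206.48 K and T_H = 293.35 K, so ΔT = 86.87 K.
COP_Carnot = T_C/ΔT = 206.48/86.87 = 2.377.
Q̇_max = COP_Carnot × Ẇ = 2.377 × 1220 W = 2900 W = 9894 Btu/h.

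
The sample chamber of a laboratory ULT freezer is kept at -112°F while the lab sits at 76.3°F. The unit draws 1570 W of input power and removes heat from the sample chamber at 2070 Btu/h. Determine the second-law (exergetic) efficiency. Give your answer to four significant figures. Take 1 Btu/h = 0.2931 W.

0.2093

Converting, Q̇_C = 2070 Btu/h = 606.7 W, so COP_actual = Q̇_C/Ẇ = 606.7/1570 = 0.3864.
In absolute terms T_C = 193.15 K and T_H = 297.76 K, so ΔT = 104.6 K.
COP_Carnot = T_C/ΔT = 193.15/104.6 = 1.846.
η_II = COP_actual/COP_Carnot = 0.3864/1.846 = 0.2093.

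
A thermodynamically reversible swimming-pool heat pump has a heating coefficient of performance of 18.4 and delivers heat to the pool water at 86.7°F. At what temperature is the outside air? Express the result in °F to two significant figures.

57 °F

COP_HP = T_H/(T_H − T_C) gives T_H − T_C = T_H/COP.
With T_H = 303.54 K, T_C = 303.54 × (1 − 1/18.4) = 287.04 K.
Converting, 287.04 K = 57.01°F.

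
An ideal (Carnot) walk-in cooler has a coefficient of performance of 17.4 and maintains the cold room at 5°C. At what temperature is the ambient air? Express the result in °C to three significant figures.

COP_R = T_C/(T_H − T_C) gives T_H − T_C = T_C/COP.
With T_C = 278.15 K, T_H = 278.15 × (1 + 1/17.4) = 294.14 K.
Converting, 294.14 K = 20.99°C.

21.0 °C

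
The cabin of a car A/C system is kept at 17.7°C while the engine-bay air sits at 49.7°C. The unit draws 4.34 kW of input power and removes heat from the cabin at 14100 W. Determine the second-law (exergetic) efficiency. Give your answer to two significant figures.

0.36

Converting, Q̇_C = 14100 W = 14.10 kW, so COP_actual = Q̇_C/Ẇ = 14.10/4.340 = 3.249.
In absolute terms T_C = 290.85 K and T_H = 322.85 K, so ΔT = 32.00 K.
COP_Carnot = T_C/ΔT = 290.85/32.00 = 9.089.
η_II = COP_actual/COP_Carnot = 3.249/9.089 = 0.3574.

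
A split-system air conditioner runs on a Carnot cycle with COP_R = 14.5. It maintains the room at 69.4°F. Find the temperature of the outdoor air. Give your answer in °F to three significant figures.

106 °F

COP_R = T_C/(T_H − T_C) gives T_H − T_C = T_C/COP.
With T_C = 293.93 K, T_H = 293.93 × (1 + 1/14.5) = 314.20 K.
Converting, 314.20 K = 105.89°F.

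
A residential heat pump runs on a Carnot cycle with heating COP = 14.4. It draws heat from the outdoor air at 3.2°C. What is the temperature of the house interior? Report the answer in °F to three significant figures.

74.9 °F

COP_HP = T_H/(T_H − T_C) rearranges to T_H = COP·T_C/(COP − 1).
With T_C = 276.35 K, T_H = 14.4 × 276.35/13.40 = 296.97 K.
Converting, 296.97 K = 74.88°F.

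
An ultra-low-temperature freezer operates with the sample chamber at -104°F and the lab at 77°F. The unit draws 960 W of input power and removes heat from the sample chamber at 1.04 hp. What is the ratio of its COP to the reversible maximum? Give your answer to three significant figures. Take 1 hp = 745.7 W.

0.411

Converting, Q̇_C = 1.040 hp = 775.5 W, so COP_actual = Q̇_C/Ẇ = 775.5/960.0 = 0.8078.
In absolute terms T_C = 197.59 K and T_H = 298.15 K, so ΔT = 100.6 K.
COP_Carnot = T_C/ΔT = 197.59/100.6 = 1.965.
η_II = COP_actual/COP_Carnot = 0.8078/1.965 = 0.4111.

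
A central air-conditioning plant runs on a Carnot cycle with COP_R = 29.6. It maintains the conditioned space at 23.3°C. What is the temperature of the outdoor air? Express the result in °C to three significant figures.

33.3 °C

COP_R = T_C/(T_H − T_C) gives T_H − T_C = T_C/COP.
With T_C = 296.45 K, T_H = 296.45 × (1 + 1/29.6) = 306.47 K.
Converting, 306.47 K = 33.32°C.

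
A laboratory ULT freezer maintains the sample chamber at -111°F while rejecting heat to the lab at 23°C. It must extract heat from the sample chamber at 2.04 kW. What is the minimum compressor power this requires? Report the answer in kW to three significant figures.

1.08 kW

In absolute terms T_C = 193.71 K and T_H = 296.15 K, so ΔT = 102.4 K.
COP_Carnot = T_C/ΔT = 193.71/102.4 = 1.891.
Ẇ_min = Q̇/COP_Carnot = 2.040/1.891 = 1.079 kW.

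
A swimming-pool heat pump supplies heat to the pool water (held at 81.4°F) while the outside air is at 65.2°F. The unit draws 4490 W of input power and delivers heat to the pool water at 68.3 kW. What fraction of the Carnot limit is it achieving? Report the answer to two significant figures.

0.46

Converting, Q̇_H = 68.30 kW = 68300 W, so COP_actual = Q̇_H/Ẇ = 68300/4490 = 15.21.
In absolute terms T_C = 291.59 K and T_H = 300.59 K, so ΔT = 9.000 K.
COP_Carnot = T_H/ΔT = 300.59/9.000 = 33.40.
η_II = COP_actual/COP_Carnot = 15.21/33.40 = 0.4554.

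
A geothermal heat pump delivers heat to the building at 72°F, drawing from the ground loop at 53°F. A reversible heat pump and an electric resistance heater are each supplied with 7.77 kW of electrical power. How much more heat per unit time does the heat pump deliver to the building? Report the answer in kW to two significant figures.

210 kW

In absolute terms T_C = 284.82 K and T_H = 295.37 K, so ΔT = 10.56 K.
COP_Carnot = T_H/ΔT = 295.37/10.56 = 27.98.
The heat pump delivers Q̇_H = COP × Ẇ = 217.4 kW; the resistance heater delivers Ẇ = 7.770 kW.
Extra = (COP − 1)·Ẇ = 209.7 kW.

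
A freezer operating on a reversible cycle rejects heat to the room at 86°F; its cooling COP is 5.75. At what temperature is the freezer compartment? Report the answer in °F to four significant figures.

For a Carnot refrigerator COP_R = T_C/(T_H − T_C), so T_C = COP·T_H/(1 + COP).
With T_H = 303.15 K, T_C = 5.75 × 303.15/6.750 = 258.24 K.
Converting, 258.24 K = 5.16°F.

5.160 °F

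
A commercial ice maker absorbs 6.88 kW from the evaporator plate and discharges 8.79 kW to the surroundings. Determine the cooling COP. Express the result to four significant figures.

3.602

The first law gives Q̇_H = Q̇_C + Ẇ, so the three rates are Q̇_C = 6.880, Q̇_H = 8.790, Ẇ = 1.910 kW.
COP_R = Q̇_C/Ẇ = 6.880/1.910 = 3.602.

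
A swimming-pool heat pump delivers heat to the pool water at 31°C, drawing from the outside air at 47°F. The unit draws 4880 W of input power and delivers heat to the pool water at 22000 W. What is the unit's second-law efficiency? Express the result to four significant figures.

COP_actual = Q̇_H/Ẇ = 22000/4880 = 4.508.
In absolute terms T_C = 281.48 K and T_H = 304.15 K, so ΔT = 22.67 K.
COP_Carnot = T_H/ΔT = 304.15/22.67 = 13.42.
η_II = COP_actual/COP_Carnot = 4.508/13.42 = 0.3360.

0.3360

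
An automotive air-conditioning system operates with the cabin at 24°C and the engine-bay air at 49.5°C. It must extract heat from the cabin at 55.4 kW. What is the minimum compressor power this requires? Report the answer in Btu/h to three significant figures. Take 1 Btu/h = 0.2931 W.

16200 Btu/h

In absolute terms T_C = 297.15 K and T_H = 322.65 K, so ΔT = 25.50 K.
COP_Carnot = T_C/ΔT = 297.15/25.50 = 11.65.
Ẇ_min = Q̇/COP_Carnot = 55.40/11.65 = 4.754 kW = 16220 Btu/h.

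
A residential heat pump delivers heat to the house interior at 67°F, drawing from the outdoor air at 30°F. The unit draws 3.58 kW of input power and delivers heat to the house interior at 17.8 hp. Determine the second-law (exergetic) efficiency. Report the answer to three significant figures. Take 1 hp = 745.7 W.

0.260

Converting, Q̇_H = 17.80 hp = 13.27 kW, so COP_actual = Q̇_H/Ẇ = 13.27/3.580 = 3.708.
In absolute terms T_C = 272.04 K and T_H = 292.59 K, so ΔT = 20.56 K.
COP_Carnot = T_H/ΔT = 292.59/20.56 = 14.23.
η_II = COP_actual/COP_Carnot = 3.708/14.23 = 0.2605.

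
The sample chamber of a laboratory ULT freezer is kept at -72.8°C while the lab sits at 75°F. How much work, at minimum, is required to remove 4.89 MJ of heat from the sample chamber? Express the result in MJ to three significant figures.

In absolute terms T_C = 200.35 K and T_H = 297.04 K, so ΔT = 96.69 K.
The reversible limit is COP_R = T_C/ΔT = 2.072, so W_min = Q_C/COP = Q_C·ΔT/T_C.
W_min = 4.890 × 96.69/200.35 = 2.360 MJ.

2.36 MJ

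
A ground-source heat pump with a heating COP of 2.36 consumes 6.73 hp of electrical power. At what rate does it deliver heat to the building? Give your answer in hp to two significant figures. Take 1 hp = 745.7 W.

Q̇_H = COP_HP × Ẇ = 2.36 × 6.730 = 15.88 hp.

16 hp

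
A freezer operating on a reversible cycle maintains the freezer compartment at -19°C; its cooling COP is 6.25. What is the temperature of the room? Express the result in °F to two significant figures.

71 °F

COP_R = T_C/(T_H − T_C) gives T_H − T_C = T_C/COP.
With T_C = 254.15 K, T_H = 254.15 × (1 + 1/6.25) = 294.81 K.
Converting, 294.81 K = 71.00°F.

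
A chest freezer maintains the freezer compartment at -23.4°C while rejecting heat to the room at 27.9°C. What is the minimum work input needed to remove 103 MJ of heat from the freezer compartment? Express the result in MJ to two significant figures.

21 MJ

In absolute terms T_C = 249.75 K and T_H = 301.05 K, so ΔT = 51.30 K.
The reversible limit is COP_R = T_C/ΔT = 4.868, so W_min = Q_C/COP = Q_C·ΔT/T_C.
W_min = 103.0 × 51.30/249.75 = 21.16 MJ.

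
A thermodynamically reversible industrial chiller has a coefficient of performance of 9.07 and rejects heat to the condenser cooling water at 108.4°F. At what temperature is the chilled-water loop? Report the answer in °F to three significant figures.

For a Carnot refrigerator COP_R = T_C/(T_H − T_C), so T_C = COP·T_H/(1 + COP).
With T_H = 315.59 K, T_C = 9.07 × 315.59/10.07 = 284.25 K.
Converting, 284.25 K = 51.99°F.

52.0 °F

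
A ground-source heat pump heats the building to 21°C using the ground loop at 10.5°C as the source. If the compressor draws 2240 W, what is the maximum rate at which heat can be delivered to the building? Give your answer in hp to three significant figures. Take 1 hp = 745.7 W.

84.2 hp

In absolute terms T_C = 283.65 K and T_H = 294.15 K, so ΔT = 10.50 K.
COP_Carnot = T_H/ΔT = 294.15/10.50 = 28.01.
Q̇_max = COP_Carnot × Ẇ = 28.01 × 2240 W = 62750 W = 84.15 hp.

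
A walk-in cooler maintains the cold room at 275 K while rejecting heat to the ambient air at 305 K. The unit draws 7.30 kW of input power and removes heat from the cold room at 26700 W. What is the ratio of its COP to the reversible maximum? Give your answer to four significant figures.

0.3990

Converting, Q̇_C = 26700 W = 26.70 kW, so COP_actual = Q̇_C/Ẇ = 26.70/7.300 = 3.658.
The reservoir spacing is ΔT = 305 − 275 = 30.00 K.
COP_Carnot = T_C/ΔT = 275.00/30.00 = 9.167.
η_II = COP_actual/COP_Carnot = 3.658/9.167 = 0.3990.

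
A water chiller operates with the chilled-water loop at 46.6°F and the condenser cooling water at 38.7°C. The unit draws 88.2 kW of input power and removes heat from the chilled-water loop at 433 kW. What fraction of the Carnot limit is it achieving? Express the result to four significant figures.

0.5339

COP_actual = Q̇_C/Ẇ = 433.0/88.20 = 4.909.
In absolute terms T_C = 281.26 K and T_H = 311.85 K, so ΔT = 30.59 K.
COP_Carnot = T_C/ΔT = 281.26/30.59 = 9.195.
η_II = COP_actual/COP_Carnot = 4.909/9.195 = 0.5339.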